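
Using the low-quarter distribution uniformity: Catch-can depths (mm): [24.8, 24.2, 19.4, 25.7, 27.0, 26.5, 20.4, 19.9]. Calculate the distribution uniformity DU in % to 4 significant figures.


Approach: apply the low-quarter distribution uniformity, DU = (mean of lowest quarter of readings / overall mean)*100.
sorted lowest 2 of 8: [19.4, 19.9] -> mean = 19.6500 mm
overall mean = 23.4875 mm
DU = (19.6500/23.4875)*100 = 83.66 %
Therefore the distribution uniformity DU = 83.66 %.


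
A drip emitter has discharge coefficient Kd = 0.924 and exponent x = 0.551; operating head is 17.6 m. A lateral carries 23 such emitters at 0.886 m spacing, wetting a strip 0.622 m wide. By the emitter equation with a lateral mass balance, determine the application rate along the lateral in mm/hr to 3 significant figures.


Approach: apply the emitter equation with a lateral mass balance, q = Kd*h^x; Q = n*q; rate = Q/(n*spacing*width).
Step 1 — single emitter flow (q = Kd*h^x):
  q = 0.924 * 17.6^0.551 = 4.4869 L/hr
Step 2 — total lateral flow: Q = 23 * 4.4869 = 103.20 L/hr
Step 3 — wetted area: A = 23 * 0.886 * 0.622 = 12.675 m^2
Step 4 — application rate: Q/A = 103.20/12.675 = 8.14 mm/hr
Therefore the application rate along the lateral = 8.14 mm/hr.


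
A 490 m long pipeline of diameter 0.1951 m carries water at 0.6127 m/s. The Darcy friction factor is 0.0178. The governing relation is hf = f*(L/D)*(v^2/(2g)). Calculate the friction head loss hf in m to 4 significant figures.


hf = 0.0178 * (490/0.1951) * (0.6127^2 / (2*9.81))
hf = 0.8554 m
Therefore the friction head loss hf = 0.8554 m.


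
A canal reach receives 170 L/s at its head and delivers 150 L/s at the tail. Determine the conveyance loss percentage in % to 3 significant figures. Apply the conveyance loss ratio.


Approach: apply the conveyance loss ratio, loss% = ((Q_head - Q_tail)/Q_head)*100.
loss = ((170 - 150)/170)*100 = 11.8 %
Therefore the conveyance loss percentage = 11.8 %.


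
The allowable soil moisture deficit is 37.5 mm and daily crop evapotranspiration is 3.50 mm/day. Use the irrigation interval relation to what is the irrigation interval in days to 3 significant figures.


Approach: apply the irrigation interval relation, interval = SMD / ETc.
interval = 37.5 / 3.50 = 10.7 days
Therefore the irrigation interval = 10.7 days.


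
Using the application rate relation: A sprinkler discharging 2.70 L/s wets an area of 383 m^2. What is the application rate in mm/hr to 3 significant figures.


Approach: apply the application rate relation, rate = (Q/A)*3600.
rate = (2.70 / 383) * 3600 = 25.4 mm/hr
Therefore the application rate = 25.4 mm/hr.


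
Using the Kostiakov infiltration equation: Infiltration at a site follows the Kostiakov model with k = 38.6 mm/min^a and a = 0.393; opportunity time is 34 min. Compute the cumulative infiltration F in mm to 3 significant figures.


Approach: apply the Kostiakov infiltration equation, F = k*t^a.
F = 38.6 * 34^0.393 = 154 mm
Therefore the cumulative infiltration F = 154 mm.


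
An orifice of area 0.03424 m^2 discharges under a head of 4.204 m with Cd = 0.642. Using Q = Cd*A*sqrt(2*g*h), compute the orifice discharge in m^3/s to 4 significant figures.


Q = 0.642 * 0.03424 * sqrt(2*9.81*4.204) = 0.1996 m^3/s
Therefore the orifice discharge = 0.1996 m^3/s.


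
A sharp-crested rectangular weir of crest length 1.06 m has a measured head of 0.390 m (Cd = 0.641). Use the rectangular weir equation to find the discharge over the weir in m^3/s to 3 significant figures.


Approach: apply the rectangular weir equation, Q = (2/3)*Cd*L*sqrt(2g)*H^1.5.
Q = (2/3)*0.641*1.06*sqrt(2*9.81)*0.390^1.5 = 0.489 m^3/s
Therefore the discharge over the weir = 0.489 m^3/s.


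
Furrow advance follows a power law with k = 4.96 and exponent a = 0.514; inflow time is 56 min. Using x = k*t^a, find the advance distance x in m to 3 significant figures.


x = 4.96 * 56^0.514 = 39.3 m
Therefore the advance distance x = 39.3 m.


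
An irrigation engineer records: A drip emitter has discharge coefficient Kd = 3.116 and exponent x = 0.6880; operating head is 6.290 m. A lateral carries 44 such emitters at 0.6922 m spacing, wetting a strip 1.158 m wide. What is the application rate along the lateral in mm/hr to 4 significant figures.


Approach: apply the emitter equation with a lateral mass balance, q = Kd*h^x; Q = n*q; rate = Q/(n*spacing*width).
Step 1 — single emitter flow (q = Kd*h^x):
  q = 3.116 * 6.290^0.6880 = 11.0425 L/hr
Step 2 — total lateral flow: Q = 44 * 11.0425 = 485.872 L/hr
Step 3 — wetted area: A = 44 * 0.6922 * 1.158 = 35.2690 m^2
Step 4 — application rate: Q/A = 485.872/35.2690 = 13.78 mm/hr
Therefore the application rate along the lateral = 13.78 mm/hr.


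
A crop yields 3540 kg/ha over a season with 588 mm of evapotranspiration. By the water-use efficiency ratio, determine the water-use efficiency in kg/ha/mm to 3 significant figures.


Approach: apply the water-use efficiency ratio, WUE = yield/ET.
WUE = 3540 / 588 = 6.02 kg/ha/mm
Therefore the water-use efficiency = 6.02 kg/ha/mm.


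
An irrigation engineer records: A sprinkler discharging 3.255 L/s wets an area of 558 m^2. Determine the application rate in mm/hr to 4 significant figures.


Approach: apply the application rate relation, rate = (Q/A)*3600.
rate = (3.255 / 558) * 3600 = 21.00 mm/hr
Therefore the application rate = 21.00 mm/hr.


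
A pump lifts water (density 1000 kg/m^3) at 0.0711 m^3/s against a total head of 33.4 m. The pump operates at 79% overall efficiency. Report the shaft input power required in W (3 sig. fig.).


Approach: apply hydraulic power then efficiency conversion, P = rho*g*Q*H; P_in = P/eta.
Step 1 — hydraulic power (P = rho*g*Q*H):
  P = 1000 * 9.81 * 0.0711 * 33.4 = 23296 W
Step 2 — input power: P_in = P/eta = 23296 / 0.79 = 29500 W
Therefore the shaft input power required = 29500 W.


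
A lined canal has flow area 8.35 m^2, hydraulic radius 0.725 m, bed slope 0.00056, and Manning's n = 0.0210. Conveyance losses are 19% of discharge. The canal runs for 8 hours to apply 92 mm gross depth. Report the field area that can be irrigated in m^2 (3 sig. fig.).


Approach: apply Manning's equation with a conveyance and depth budget, Q = (1/n)*A*R^(2/3)*S^(1/2); Q_field = Q*(1-loss); Area = Q_field*t/(d/1000).
Step 1 — canal discharge (Manning's equation):
  Q = (1/0.0210) * 8.35 * 0.725^(2/3) * 0.00056^(1/2) = 7.5937 m^3/s
Step 2 — delivered flow: Q_field = 7.5937*(1 - 19/100) = 6.1509 m^3/s
Step 3 — volume delivered: V = 6.1509 * 8*3600 = 177150 m^3
Step 4 — area served: A = V / (depth/1000) = 177150 / 0.092 = 1930000 m^2
Therefore the field area that can be irrigated = 1930000 m^2.


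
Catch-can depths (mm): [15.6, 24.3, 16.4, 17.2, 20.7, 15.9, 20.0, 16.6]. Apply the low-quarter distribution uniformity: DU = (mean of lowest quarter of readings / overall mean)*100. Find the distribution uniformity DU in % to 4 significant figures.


sorted lowest 2 of 8: [15.6, 15.9] -> mean = 15.7500 mm
overall mean = 18.3375 mm
DU = (15.7500/18.3375)*100 = 85.89 %
Therefore the distribution uniformity DU = 85.89 %.


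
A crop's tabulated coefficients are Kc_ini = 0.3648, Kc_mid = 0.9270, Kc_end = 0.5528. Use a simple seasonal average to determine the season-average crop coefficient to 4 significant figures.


Approach: apply a simple seasonal average, Kc_avg = (Kc_ini + Kc_mid + Kc_end)/3.
Kc_avg = (0.3648 + 0.9270 + 0.5528)/3 = 0.6149
Therefore the season-average crop coefficient = 0.6149.


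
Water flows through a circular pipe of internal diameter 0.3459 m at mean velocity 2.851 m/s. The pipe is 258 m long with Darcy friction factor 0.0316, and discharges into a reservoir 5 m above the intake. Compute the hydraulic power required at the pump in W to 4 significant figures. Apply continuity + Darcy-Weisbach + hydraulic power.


Approach: apply continuity + Darcy-Weisbach + hydraulic power, Q = A*v; hf = f*(L/D)*(v^2/(2g)); H = static + hf; P = rho*g*Q*H.
Step 1 — flow rate (continuity, Q = A*v):
  A = pi*(0.3459/2)^2 = 0.0939704 m^2
  Q = 0.0939704 * 2.851 = 0.267910 m^3/s
Step 2 — friction head loss (Darcy-Weisbach):
  hf = 0.0316 * (258/0.3459) * (2.851^2 / (2*9.81))
  hf = 9.76454 m
Step 3 — total head: H = 5 + 9.76454 = 14.7645 m
Step 4 — hydraulic power (P = rho*g*Q*H):
  P = 1000 * 9.81 * 0.267910 * 14.7645 = 38800 W
Therefore the hydraulic power required at the pump = 38800 W.


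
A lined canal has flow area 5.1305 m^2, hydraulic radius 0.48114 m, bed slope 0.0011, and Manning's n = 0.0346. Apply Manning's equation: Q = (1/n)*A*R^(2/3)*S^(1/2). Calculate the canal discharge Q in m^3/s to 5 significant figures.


Q = (1/0.0346) * 5.1305 * 0.48114^(2/3) * 0.0011^(1/2) = 3.0197 m^3/s
Therefore the canal discharge Q = 3.0197 m^3/s.


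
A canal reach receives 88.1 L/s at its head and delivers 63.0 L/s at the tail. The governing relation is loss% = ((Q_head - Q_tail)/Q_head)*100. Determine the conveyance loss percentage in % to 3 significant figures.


loss = ((88.1 - 63.0)/88.1)*100 = 28.5 %
Therefore the conveyance loss percentage = 28.5 %.


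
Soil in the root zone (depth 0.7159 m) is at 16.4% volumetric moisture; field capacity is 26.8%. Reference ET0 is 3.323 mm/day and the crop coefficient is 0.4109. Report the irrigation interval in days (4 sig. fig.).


Approach: apply soil-water budget scheduling, SMD = (FC-theta)/100*depth*1000; ETc = ET0*Kc; interval = SMD/ETc.
Step 1 — soil moisture deficit:
  SMD = (26.8 - 16.4)/100 * 0.7159 * 1000 = 74.4536 mm
Step 2 — daily crop ET (ETc = ET0*Kc):
  ETc = 3.323 * 0.4109 = 1.36542 mm/day
Step 3 — irrigation interval (SMD/ETc):
  interval = 74.4536 / 1.36542 = 54.53 days
Therefore the irrigation interval = 54.53 days.


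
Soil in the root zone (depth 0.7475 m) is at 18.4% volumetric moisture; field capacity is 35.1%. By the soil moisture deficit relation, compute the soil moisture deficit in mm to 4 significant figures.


Approach: apply the soil moisture deficit relation, SMD = (FC - theta)/100 * depth * 1000.
SMD = (35.1 - 18.4)/100 * 0.7475 * 1000 = 124.8 mm
Therefore the soil moisture deficit = 124.8 mm.


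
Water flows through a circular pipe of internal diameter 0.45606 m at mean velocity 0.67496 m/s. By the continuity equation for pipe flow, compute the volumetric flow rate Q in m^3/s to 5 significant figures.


Approach: apply the continuity equation for pipe flow, Q = A * v with A = pi*(D/2)^2.
A = pi*(0.45606/2)^2 = 0.1633555 m^2
Q = 0.1633555 * 0.67496 = 0.11026 m^3/s
Therefore the volumetric flow rate Q = 0.11026 m^3/s.


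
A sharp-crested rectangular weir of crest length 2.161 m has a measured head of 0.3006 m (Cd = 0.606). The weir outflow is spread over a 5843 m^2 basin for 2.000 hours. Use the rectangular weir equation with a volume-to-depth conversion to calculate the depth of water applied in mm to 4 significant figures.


Approach: apply the rectangular weir equation with a volume-to-depth conversion, Q = (2/3)*Cd*L*sqrt(2g)*H^1.5; d = Q*t/A * 1000.
Step 1 — weir discharge:
  Q = (2/3)*0.606*2.161*sqrt(2*9.81)*0.3006^1.5 = 0.637337 m^3/s
Step 2 — volume: V = 0.637337 * 2.000*3600 = 4588.83 m^3
Step 3 — depth: d = V/A * 1000 = 4588.83/5843 * 1000 = 785.4 mm
Therefore the depth of water applied = 785.4 mm.


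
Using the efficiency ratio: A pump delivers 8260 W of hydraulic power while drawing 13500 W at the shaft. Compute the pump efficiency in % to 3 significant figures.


Approach: apply the efficiency ratio, eta = (P_out/P_in)*100.
eta = (8260 / 13500) * 100 = 61.2 %
Therefore the pump efficiency = 61.2 %.


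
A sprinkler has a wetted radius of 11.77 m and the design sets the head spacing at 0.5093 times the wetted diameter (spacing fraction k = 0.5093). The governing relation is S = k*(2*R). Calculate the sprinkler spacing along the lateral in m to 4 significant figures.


S = 0.5093 * (2 * 11.77) = 11.99 m
Therefore the sprinkler spacing along the lateral = 11.99 m.


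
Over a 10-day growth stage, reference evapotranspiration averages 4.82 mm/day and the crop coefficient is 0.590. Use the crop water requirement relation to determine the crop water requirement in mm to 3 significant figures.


Approach: apply the crop water requirement relation, CWR = ET0 * Kc * days.
CWR = 4.82 * 0.590 * 10 = 28.4 mm
Therefore the crop water requirement = 28.4 mm.


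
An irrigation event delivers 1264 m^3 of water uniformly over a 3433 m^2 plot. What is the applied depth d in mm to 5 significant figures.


Approach: apply depth from volume over area, d = (V/A)*1000.
d = (1264 / 3433) * 1000 = 368.19 mm
Therefore the applied depth d = 368.19 mm.


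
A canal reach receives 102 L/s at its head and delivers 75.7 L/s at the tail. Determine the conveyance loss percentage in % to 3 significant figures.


Approach: apply the conveyance loss ratio, loss% = ((Q_head - Q_tail)/Q_head)*100.
loss = ((102 - 75.7)/102)*100 = 25.8 %
Therefore the conveyance loss percentage = 25.8 %.


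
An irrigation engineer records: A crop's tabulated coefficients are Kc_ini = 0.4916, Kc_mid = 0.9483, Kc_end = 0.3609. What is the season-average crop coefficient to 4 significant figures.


Approach: apply a simple seasonal average, Kc_avg = (Kc_ini + Kc_mid + Kc_end)/3.
Kc_avg = (0.4916 + 0.9483 + 0.3609)/3 = 0.6003
Therefore the season-average crop coefficient = 0.6003.


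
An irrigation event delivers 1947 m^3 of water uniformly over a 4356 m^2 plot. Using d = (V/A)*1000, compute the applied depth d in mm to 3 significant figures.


d = (1947 / 4356) * 1000 = 447 mm
Therefore the applied depth d = 447 mm.


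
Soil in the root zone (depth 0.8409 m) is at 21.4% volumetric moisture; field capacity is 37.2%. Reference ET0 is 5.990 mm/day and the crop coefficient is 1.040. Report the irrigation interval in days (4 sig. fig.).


Approach: apply soil-water budget scheduling, SMD = (FC-theta)/100*depth*1000; ETc = ET0*Kc; interval = SMD/ETc.
Step 1 — soil moisture deficit:
  SMD = (37.2 - 21.4)/100 * 0.8409 * 1000 = 132.862 mm
Step 2 — daily crop ET (ETc = ET0*Kc):
  ETc = 5.990 * 1.040 = 6.22960 mm/day
Step 3 — irrigation interval (SMD/ETc):
  interval = 132.862 / 6.22960 = 21.33 days
Therefore the irrigation interval = 21.33 days.


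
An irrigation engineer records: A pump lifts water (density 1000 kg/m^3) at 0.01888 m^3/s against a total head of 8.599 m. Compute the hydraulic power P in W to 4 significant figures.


Approach: apply the hydraulic power relation, P = rho*g*Q*H.
P = 1000 * 9.81 * 0.01888 * 8.599 = 1593 W
Therefore the hydraulic power P = 1593 W.


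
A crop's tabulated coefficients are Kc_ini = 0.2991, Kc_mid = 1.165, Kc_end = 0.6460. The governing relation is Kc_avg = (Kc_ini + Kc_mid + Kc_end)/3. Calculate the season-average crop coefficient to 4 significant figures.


Kc_avg = (0.2991 + 1.165 + 0.6460)/3 = 0.7034
Therefore the season-average crop coefficient = 0.7034.


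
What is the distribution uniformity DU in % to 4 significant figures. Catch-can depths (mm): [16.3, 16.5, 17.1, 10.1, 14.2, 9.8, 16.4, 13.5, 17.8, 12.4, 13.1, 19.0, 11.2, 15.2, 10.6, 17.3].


Approach: apply the low-quarter distribution uniformity, DU = (mean of lowest quarter of readings / overall mean)*100.
sorted lowest 4 of 16: [9.8, 10.1, 10.6, 11.2] -> mean = 10.4250 mm
overall mean = 14.4062 mm
DU = (10.4250/14.4062)*100 = 72.36 %
Therefore the distribution uniformity DU = 72.36 %.


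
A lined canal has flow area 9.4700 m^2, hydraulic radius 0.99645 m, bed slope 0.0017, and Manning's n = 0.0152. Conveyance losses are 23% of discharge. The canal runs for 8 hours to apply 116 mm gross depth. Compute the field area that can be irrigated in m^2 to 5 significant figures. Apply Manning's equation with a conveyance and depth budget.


Approach: apply Manning's equation with a conveyance and depth budget, Q = (1/n)*A*R^(2/3)*S^(1/2); Q_field = Q*(1-loss); Area = Q_field*t/(d/1000).
Step 1 — canal discharge (Manning's equation):
  Q = (1/0.0152) * 9.4700 * 0.99645^(2/3) * 0.0017^(1/2) = 25.62720 m^3/s
Step 2 — delivered flow: Q_field = 25.62720*(1 - 23/100) = 19.73295 m^3/s
Step 3 — volume delivered: V = 19.73295 * 8*3600 = 568308.8 m^3
Step 4 — area served: A = V / (depth/1000) = 568308.8 / 0.116 = 4899200 m^2
Therefore the field area that can be irrigated = 4899200 m^2.


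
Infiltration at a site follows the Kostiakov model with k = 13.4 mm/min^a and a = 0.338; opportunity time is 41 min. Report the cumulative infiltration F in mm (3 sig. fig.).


Approach: apply the Kostiakov infiltration equation, F = k*t^a.
F = 13.4 * 41^0.338 = 47.0 mm
Therefore the cumulative infiltration F = 47.0 mm.


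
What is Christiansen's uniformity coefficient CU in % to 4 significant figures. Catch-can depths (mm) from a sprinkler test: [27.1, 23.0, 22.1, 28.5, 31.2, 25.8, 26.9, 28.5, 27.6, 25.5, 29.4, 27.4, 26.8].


Approach: apply Christiansen's uniformity coefficient, CU = (1 - mean_abs_deviation/mean)*100.
mean = 26.9077 mm
mean |d_i - mean| = 1.74556 mm
CU = (1 - 1.74556/26.9077)*100 = 93.51 %
Therefore Christiansen's uniformity coefficient CU = 93.51 %.


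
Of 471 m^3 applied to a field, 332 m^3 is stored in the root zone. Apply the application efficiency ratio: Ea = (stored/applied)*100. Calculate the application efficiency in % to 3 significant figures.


Ea = (332/471)*100 = 70.5 %
Therefore the application efficiency = 70.5 %.


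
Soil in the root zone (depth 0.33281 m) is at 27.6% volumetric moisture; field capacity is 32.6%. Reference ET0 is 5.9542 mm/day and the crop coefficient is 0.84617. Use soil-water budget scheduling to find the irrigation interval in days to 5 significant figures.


Approach: apply soil-water budget scheduling, SMD = (FC-theta)/100*depth*1000; ETc = ET0*Kc; interval = SMD/ETc.
Step 1 — soil moisture deficit:
  SMD = (32.6 - 27.6)/100 * 0.33281 * 1000 = 16.64050 mm
Step 2 — daily crop ET (ETc = ET0*Kc):
  ETc = 5.9542 * 0.84617 = 5.038265 mm/day
Step 3 — irrigation interval (SMD/ETc):
  interval = 16.64050 / 5.038265 = 3.3028 days
Therefore the irrigation interval = 3.3028 days.


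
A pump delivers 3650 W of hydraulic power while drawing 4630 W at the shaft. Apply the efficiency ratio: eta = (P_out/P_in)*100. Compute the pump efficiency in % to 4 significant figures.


eta = (3650 / 4630) * 100 = 78.83 %
Therefore the pump efficiency = 78.83 %.


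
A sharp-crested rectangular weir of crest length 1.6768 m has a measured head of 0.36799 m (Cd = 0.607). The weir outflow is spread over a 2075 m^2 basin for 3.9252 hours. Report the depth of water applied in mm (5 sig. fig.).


Approach: apply the rectangular weir equation with a volume-to-depth conversion, Q = (2/3)*Cd*L*sqrt(2g)*H^1.5; d = Q*t/A * 1000.
Step 1 — weir discharge:
  Q = (2/3)*0.607*1.6768*sqrt(2*9.81)*0.36799^1.5 = 0.6709377 m^3/s
Step 2 — volume: V = 0.6709377 * 3.9252*3600 = 9480.833 m^3
Step 3 — depth: d = V/A * 1000 = 9480.833/2075 * 1000 = 4569.1 mm
Therefore the depth of water applied = 4569.1 mm.


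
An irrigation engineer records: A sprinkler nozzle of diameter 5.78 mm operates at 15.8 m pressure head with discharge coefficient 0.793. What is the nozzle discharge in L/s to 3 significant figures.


Approach: apply the orifice equation, Q = Cd*A*sqrt(2*g*h), A = pi*(d/2)^2.
A = pi*(5.78e-3/2)^2 = 2.6239e-05 m^2
Q = 0.793 * 2.6239e-05 * sqrt(2*9.81*15.8) * 1000 = 0.366 L/s
Therefore the nozzle discharge = 0.366 L/s.


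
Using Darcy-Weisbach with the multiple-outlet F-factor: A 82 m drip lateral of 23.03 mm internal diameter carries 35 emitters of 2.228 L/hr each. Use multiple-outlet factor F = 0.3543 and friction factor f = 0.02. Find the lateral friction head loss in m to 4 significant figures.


Approach: apply Darcy-Weisbach with the multiple-outlet F-factor, Q = n*q/(3600*1000) m^3/s; v = Q/A; hf = F*f*(L/D)*(v^2/(2g)).
Q = 35*2.228/(3600*1000) = 2.16611e-05 m^3/s
A = pi*(23.03e-3/2)^2 = 4.16560e-04 m^2, so v = Q/A = 0.0520000 m/s
hf = 0.3543*0.02*(82/0.02303)*(0.0520000^2/(2*9.81)) = 0.003477 m
Therefore the lateral friction head loss = 0.003477 m.


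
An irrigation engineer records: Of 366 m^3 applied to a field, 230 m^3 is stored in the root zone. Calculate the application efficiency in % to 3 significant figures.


Approach: apply the application efficiency ratio, Ea = (stored/applied)*100.
Ea = (230/366)*100 = 62.8 %
Therefore the application efficiency = 62.8 %.


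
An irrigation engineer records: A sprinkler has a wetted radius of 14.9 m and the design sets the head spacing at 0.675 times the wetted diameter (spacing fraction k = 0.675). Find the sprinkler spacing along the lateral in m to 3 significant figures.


Approach: apply the sprinkler spacing rule (spacing as a fraction of wetted diameter), S = k*(2*R).
S = 0.675 * (2 * 14.9) = 20.1 m
Therefore the sprinkler spacing along the lateral = 20.1 m.


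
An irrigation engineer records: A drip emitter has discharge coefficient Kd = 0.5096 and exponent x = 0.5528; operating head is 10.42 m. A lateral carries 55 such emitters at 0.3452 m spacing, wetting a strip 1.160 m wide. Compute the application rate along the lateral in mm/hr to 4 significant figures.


Approach: apply the emitter equation with a lateral mass balance, q = Kd*h^x; Q = n*q; rate = Q/(n*spacing*width).
Step 1 — single emitter flow (q = Kd*h^x):
  q = 0.5096 * 10.42^0.5528 = 1.86169 L/hr
Step 2 — total lateral flow: Q = 55 * 1.86169 = 102.393 L/hr
Step 3 — wetted area: A = 55 * 0.3452 * 1.160 = 22.0238 m^2
Step 4 — application rate: Q/A = 102.393/22.0238 = 4.649 mm/hr
Therefore the application rate along the lateral = 4.649 mm/hr.


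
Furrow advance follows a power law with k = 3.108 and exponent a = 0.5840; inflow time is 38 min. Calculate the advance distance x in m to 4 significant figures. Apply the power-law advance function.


Approach: apply the power-law advance function, x = k*t^a.
x = 3.108 * 38^0.5840 = 26.01 m
Therefore the advance distance x = 26.01 m.


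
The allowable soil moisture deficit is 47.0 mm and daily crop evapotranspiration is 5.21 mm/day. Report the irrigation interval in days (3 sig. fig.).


Approach: apply the irrigation interval relation, interval = SMD / ETc.
interval = 47.0 / 5.21 = 9.02 days
Therefore the irrigation interval = 9.02 days.


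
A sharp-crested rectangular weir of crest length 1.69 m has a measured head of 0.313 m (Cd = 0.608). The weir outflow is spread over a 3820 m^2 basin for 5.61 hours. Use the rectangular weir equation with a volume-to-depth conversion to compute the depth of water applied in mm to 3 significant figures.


Approach: apply the rectangular weir equation with a volume-to-depth conversion, Q = (2/3)*Cd*L*sqrt(2g)*H^1.5; d = Q*t/A * 1000.
Step 1 — weir discharge:
  Q = (2/3)*0.608*1.69*sqrt(2*9.81)*0.313^1.5 = 0.53133 m^3/s
Step 2 — volume: V = 0.53133 * 5.61*3600 = 10731 m^3
Step 3 — depth: d = V/A * 1000 = 10731/3820 * 1000 = 2810 mm
Therefore the depth of water applied = 2810 mm.


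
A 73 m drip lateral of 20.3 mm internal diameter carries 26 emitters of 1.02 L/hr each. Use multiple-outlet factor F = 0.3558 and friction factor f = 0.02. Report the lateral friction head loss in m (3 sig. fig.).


Approach: apply Darcy-Weisbach with the multiple-outlet F-factor, Q = n*q/(3600*1000) m^3/s; v = Q/A; hf = F*f*(L/D)*(v^2/(2g)).
Q = 26*1.02/(3600*1000) = 7.3667e-06 m^3/s
A = pi*(20.3e-3/2)^2 = 3.2365e-04 m^2, so v = Q/A = 0.022761 m/s
hf = 0.3558*0.02*(73/0.0203)*(0.022761^2/(2*9.81)) = 0.000676 m
Therefore the lateral friction head loss = 0.000676 m.


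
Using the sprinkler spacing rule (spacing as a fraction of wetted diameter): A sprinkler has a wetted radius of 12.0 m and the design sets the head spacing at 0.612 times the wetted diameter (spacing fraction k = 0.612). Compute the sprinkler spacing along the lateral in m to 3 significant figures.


Approach: apply the sprinkler spacing rule (spacing as a fraction of wetted diameter), S = k*(2*R).
S = 0.612 * (2 * 12.0) = 14.7 m
Therefore the sprinkler spacing along the lateral = 14.7 m.


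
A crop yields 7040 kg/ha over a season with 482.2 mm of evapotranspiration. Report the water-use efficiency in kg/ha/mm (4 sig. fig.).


Approach: apply the water-use efficiency ratio, WUE = yield/ET.
WUE = 7040 / 482.2 = 14.60 kg/ha/mm
Therefore the water-use efficiency = 14.60 kg/ha/mm.


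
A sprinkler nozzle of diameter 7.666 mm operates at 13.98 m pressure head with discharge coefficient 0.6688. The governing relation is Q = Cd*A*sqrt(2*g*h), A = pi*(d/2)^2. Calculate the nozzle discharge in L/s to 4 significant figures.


A = pi*(7.666e-3/2)^2 = 4.61559e-05 m^2
Q = 0.6688 * 4.61559e-05 * sqrt(2*9.81*13.98) * 1000 = 0.5112 L/s
Therefore the nozzle discharge = 0.5112 L/s.


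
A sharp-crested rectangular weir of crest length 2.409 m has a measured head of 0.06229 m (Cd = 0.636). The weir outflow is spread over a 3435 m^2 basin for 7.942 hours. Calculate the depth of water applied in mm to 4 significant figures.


Approach: apply the rectangular weir equation with a volume-to-depth conversion, Q = (2/3)*Cd*L*sqrt(2g)*H^1.5; d = Q*t/A * 1000.
Step 1 — weir discharge:
  Q = (2/3)*0.636*2.409*sqrt(2*9.81)*0.06229^1.5 = 0.0703363 m^3/s
Step 2 — volume: V = 0.0703363 * 7.942*3600 = 2011.00 m^3
Step 3 — depth: d = V/A * 1000 = 2011.00/3435 * 1000 = 585.4 mm
Therefore the depth of water applied = 585.4 mm.


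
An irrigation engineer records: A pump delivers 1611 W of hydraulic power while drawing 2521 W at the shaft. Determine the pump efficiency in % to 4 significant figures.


Approach: apply the efficiency ratio, eta = (P_out/P_in)*100.
eta = (1611 / 2521) * 100 = 63.90 %
Therefore the pump efficiency = 63.90 %.


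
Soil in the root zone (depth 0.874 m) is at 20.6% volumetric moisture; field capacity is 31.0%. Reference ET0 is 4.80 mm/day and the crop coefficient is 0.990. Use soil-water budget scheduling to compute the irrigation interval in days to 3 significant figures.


Approach: apply soil-water budget scheduling, SMD = (FC-theta)/100*depth*1000; ETc = ET0*Kc; interval = SMD/ETc.
Step 1 — soil moisture deficit:
  SMD = (31.0 - 20.6)/100 * 0.874 * 1000 = 90.896 mm
Step 2 — daily crop ET (ETc = ET0*Kc):
  ETc = 4.80 * 0.990 = 4.7520 mm/day
Step 3 — irrigation interval (SMD/ETc):
  interval = 90.896 / 4.7520 = 19.1 days
Therefore the irrigation interval = 19.1 days.


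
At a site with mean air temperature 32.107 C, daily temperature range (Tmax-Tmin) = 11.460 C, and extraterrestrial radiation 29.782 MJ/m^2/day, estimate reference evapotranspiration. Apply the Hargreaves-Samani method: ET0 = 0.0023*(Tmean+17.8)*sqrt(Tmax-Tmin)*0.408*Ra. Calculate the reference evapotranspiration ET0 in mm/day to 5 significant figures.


ET0 = 0.0023*(32.107+17.8)*sqrt(11.460)*0.408*29.782 = 4.7217 mm/day
Therefore the reference evapotranspiration ET0 = 4.7217 mm/day.


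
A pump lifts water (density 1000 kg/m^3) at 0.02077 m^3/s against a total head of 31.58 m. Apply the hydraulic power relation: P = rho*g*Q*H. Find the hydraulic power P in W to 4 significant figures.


P = 1000 * 9.81 * 0.02077 * 31.58 = 6435 W
Therefore the hydraulic power P = 6435 W.


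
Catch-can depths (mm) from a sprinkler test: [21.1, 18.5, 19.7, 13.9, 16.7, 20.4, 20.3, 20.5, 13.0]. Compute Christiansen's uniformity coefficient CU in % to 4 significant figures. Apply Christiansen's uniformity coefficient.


Approach: apply Christiansen's uniformity coefficient, CU = (1 - mean_abs_deviation/mean)*100.
mean = 18.2333 mm
mean |d_i - mean| = 2.46667 mm
CU = (1 - 2.46667/18.2333)*100 = 86.47 %
Therefore Christiansen's uniformity coefficient CU = 86.47 %.


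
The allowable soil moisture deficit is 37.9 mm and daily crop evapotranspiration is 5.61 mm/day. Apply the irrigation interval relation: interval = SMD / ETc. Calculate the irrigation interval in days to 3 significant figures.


interval = 37.9 / 5.61 = 6.76 days
Therefore the irrigation interval = 6.76 days.


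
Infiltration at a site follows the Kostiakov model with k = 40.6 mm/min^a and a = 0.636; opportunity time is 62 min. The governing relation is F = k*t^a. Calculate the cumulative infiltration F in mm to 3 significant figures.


F = 40.6 * 62^0.636 = 560 mm
Therefore the cumulative infiltration F = 560 mm.


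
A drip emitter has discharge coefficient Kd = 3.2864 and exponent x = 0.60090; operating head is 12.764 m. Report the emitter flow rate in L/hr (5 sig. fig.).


Approach: apply the emitter characteristic equation, q = Kd * h^x.
q = 3.2864 * 12.764^0.60090 = 15.181 L/hr
Therefore the emitter flow rate = 15.181 L/hr.


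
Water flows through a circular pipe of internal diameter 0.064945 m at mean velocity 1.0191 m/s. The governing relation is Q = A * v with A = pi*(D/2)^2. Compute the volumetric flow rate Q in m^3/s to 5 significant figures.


A = pi*(0.064945/2)^2 = 0.003312694 m^2
Q = 0.003312694 * 1.0191 = 0.0033760 m^3/s
Therefore the volumetric flow rate Q = 0.0033760 m^3/s.


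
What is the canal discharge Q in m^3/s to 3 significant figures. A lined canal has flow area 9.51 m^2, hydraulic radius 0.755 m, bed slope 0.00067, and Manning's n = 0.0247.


Approach: apply Manning's equation, Q = (1/n)*A*R^(2/3)*S^(1/2).
Q = (1/0.0247) * 9.51 * 0.755^(2/3) * 0.00067^(1/2) = 8.26 m^3/s
Therefore the canal discharge Q = 8.26 m^3/s.


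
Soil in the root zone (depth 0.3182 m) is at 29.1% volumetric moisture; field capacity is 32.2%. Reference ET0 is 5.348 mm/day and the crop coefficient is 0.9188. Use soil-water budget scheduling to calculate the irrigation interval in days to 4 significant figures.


Approach: apply soil-water budget scheduling, SMD = (FC-theta)/100*depth*1000; ETc = ET0*Kc; interval = SMD/ETc.
Step 1 — soil moisture deficit:
  SMD = (32.2 - 29.1)/100 * 0.3182 * 1000 = 9.86420 mm
Step 2 — daily crop ET (ETc = ET0*Kc):
  ETc = 5.348 * 0.9188 = 4.91374 mm/day
Step 3 — irrigation interval (SMD/ETc):
  interval = 9.86420 / 4.91374 = 2.007 days
Therefore the irrigation interval = 2.007 days.


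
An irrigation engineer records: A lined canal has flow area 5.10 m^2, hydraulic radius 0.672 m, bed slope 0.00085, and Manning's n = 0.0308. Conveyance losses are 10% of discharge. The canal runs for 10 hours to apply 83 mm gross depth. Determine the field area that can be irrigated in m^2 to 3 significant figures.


Approach: apply Manning's equation with a conveyance and depth budget, Q = (1/n)*A*R^(2/3)*S^(1/2); Q_field = Q*(1-loss); Area = Q_field*t/(d/1000).
Step 1 — canal discharge (Manning's equation):
  Q = (1/0.0308) * 5.10 * 0.672^(2/3) * 0.00085^(1/2) = 3.7038 m^3/s
Step 2 — delivered flow: Q_field = 3.7038*(1 - 10/100) = 3.3334 m^3/s
Step 3 — volume delivered: V = 3.3334 * 10*3600 = 120000 m^3
Step 4 — area served: A = V / (depth/1000) = 120000 / 0.083 = 1450000 m^2
Therefore the field area that can be irrigated = 1450000 m^2.


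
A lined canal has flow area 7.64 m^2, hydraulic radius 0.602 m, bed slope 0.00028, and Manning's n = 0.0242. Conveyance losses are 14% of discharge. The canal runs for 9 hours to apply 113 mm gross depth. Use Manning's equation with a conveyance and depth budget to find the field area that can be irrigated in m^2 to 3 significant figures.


Approach: apply Manning's equation with a conveyance and depth budget, Q = (1/n)*A*R^(2/3)*S^(1/2); Q_field = Q*(1-loss); Area = Q_field*t/(d/1000).
Step 1 — canal discharge (Manning's equation):
  Q = (1/0.0242) * 7.64 * 0.602^(2/3) * 0.00028^(1/2) = 3.7664 m^3/s
Step 2 — delivered flow: Q_field = 3.7664*(1 - 14/100) = 3.2391 m^3/s
Step 3 — volume delivered: V = 3.2391 * 9*3600 = 104950 m^3
Step 4 — area served: A = V / (depth/1000) = 104950 / 0.113 = 929000 m^2
Therefore the field area that can be irrigated = 929000 m^2.


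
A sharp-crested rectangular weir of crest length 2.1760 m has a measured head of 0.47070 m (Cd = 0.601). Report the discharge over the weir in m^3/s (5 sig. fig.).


Approach: apply the rectangular weir equation, Q = (2/3)*Cd*L*sqrt(2g)*H^1.5.
Q = (2/3)*0.601*2.1760*sqrt(2*9.81)*0.47070^1.5 = 1.2471 m^3/s
Therefore the discharge over the weir = 1.2471 m^3/s.


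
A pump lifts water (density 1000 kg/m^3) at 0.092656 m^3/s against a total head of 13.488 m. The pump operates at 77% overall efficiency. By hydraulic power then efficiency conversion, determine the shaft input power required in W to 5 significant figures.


Approach: apply hydraulic power then efficiency conversion, P = rho*g*Q*H; P_in = P/eta.
Step 1 — hydraulic power (P = rho*g*Q*H):
  P = 1000 * 9.81 * 0.092656 * 13.488 = 12259.99 W
Step 2 — input power: P_in = P/eta = 12259.99 / 0.77 = 15922 W
Therefore the shaft input power required = 15922 W.


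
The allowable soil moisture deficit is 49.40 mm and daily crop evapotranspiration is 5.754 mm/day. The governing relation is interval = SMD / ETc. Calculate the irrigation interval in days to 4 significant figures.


interval = 49.40 / 5.754 = 8.585 days
Therefore the irrigation interval = 8.585 days.


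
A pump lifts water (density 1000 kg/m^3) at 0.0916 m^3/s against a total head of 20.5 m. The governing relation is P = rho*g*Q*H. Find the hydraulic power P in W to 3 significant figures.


P = 1000 * 9.81 * 0.0916 * 20.5 = 18400 W
Therefore the hydraulic power P = 18400 W.


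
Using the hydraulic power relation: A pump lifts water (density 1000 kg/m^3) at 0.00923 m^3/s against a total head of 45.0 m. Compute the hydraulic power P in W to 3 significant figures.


Approach: apply the hydraulic power relation, P = rho*g*Q*H.
P = 1000 * 9.81 * 0.00923 * 45.0 = 4070 W
Therefore the hydraulic power P = 4070 W.


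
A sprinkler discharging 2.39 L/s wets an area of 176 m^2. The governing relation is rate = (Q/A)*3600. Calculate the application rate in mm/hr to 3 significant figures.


rate = (2.39 / 176) * 3600 = 48.9 mm/hr
Therefore the application rate = 48.9 mm/hr.


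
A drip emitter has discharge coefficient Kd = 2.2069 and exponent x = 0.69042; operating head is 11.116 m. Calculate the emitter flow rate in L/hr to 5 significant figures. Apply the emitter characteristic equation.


Approach: apply the emitter characteristic equation, q = Kd * h^x.
q = 2.2069 * 11.116^0.69042 = 11.639 L/hr
Therefore the emitter flow rate = 11.639 L/hr.


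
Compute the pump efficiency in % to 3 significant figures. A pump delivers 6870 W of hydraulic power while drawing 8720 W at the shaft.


Approach: apply the efficiency ratio, eta = (P_out/P_in)*100.
eta = (6870 / 8720) * 100 = 78.8 %
Therefore the pump efficiency = 78.8 %.


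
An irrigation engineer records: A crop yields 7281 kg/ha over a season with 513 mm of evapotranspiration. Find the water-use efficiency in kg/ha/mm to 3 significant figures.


Approach: apply the water-use efficiency ratio, WUE = yield/ET.
WUE = 7281 / 513 = 14.2 kg/ha/mm
Therefore the water-use efficiency = 14.2 kg/ha/mm.


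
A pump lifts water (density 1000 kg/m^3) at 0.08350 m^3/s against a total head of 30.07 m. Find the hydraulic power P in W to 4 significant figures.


Approach: apply the hydraulic power relation, P = rho*g*Q*H.
P = 1000 * 9.81 * 0.08350 * 30.07 = 24630 W
Therefore the hydraulic power P = 24630 W.


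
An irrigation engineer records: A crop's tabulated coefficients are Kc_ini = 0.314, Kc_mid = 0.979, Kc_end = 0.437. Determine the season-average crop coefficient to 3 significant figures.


Approach: apply a simple seasonal average, Kc_avg = (Kc_ini + Kc_mid + Kc_end)/3.
Kc_avg = (0.314 + 0.979 + 0.437)/3 = 0.577
Therefore the season-average crop coefficient = 0.577.


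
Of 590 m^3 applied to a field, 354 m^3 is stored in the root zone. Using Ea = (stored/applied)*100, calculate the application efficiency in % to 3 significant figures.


Ea = (354/590)*100 = 60.0 %
Therefore the application efficiency = 60.0 %.


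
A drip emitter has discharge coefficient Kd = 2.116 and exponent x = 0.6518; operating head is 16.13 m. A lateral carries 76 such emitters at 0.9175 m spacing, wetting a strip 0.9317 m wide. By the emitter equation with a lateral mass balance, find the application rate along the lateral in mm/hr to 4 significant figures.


Approach: apply the emitter equation with a lateral mass balance, q = Kd*h^x; Q = n*q; rate = Q/(n*spacing*width).
Step 1 — single emitter flow (q = Kd*h^x):
  q = 2.116 * 16.13^0.6518 = 12.9614 L/hr
Step 2 — total lateral flow: Q = 76 * 12.9614 = 985.066 L/hr
Step 3 — wetted area: A = 76 * 0.9175 * 0.9317 = 64.9674 m^2
Step 4 — application rate: Q/A = 985.066/64.9674 = 15.16 mm/hr
Therefore the application rate along the lateral = 15.16 mm/hr.


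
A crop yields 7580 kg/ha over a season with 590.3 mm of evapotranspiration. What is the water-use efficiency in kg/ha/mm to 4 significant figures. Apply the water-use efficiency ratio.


Approach: apply the water-use efficiency ratio, WUE = yield/ET.
WUE = 7580 / 590.3 = 12.84 kg/ha/mm
Therefore the water-use efficiency = 12.84 kg/ha/mm.


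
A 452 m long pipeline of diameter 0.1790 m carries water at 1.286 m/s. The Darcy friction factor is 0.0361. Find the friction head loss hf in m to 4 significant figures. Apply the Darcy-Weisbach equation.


Approach: apply the Darcy-Weisbach equation, hf = f*(L/D)*(v^2/(2g)).
hf = 0.0361 * (452/0.1790) * (1.286^2 / (2*9.81))
hf = 7.684 m
Therefore the friction head loss hf = 7.684 m.


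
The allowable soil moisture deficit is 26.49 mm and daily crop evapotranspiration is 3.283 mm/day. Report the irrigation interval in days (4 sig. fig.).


Approach: apply the irrigation interval relation, interval = SMD / ETc.
interval = 26.49 / 3.283 = 8.069 days
Therefore the irrigation interval = 8.069 days.


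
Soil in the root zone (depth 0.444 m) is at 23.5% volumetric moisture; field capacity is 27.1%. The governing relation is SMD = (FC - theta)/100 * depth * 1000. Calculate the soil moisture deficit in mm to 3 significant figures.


SMD = (27.1 - 23.5)/100 * 0.444 * 1000 = 16.0 mm
Therefore the soil moisture deficit = 16.0 mm.


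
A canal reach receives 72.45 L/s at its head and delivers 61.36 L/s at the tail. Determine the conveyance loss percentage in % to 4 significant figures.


Approach: apply the conveyance loss ratio, loss% = ((Q_head - Q_tail)/Q_head)*100.
loss = ((72.45 - 61.36)/72.45)*100 = 15.31 %
Therefore the conveyance loss percentage = 15.31 %.


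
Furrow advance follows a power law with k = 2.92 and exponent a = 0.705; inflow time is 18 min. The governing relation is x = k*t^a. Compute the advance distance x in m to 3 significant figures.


x = 2.92 * 18^0.705 = 22.4 m
Therefore the advance distance x = 22.4 m.


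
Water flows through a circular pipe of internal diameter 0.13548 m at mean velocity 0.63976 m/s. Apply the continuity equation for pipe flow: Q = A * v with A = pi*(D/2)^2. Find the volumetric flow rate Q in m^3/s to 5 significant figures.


A = pi*(0.13548/2)^2 = 0.01441585 m^2
Q = 0.01441585 * 0.63976 = 0.0092227 m^3/s
Therefore the volumetric flow rate Q = 0.0092227 m^3/s.


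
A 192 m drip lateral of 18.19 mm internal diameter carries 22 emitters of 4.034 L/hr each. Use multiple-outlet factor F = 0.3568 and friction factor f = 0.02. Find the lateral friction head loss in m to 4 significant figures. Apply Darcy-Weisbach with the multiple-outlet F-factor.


Approach: apply Darcy-Weisbach with the multiple-outlet F-factor, Q = n*q/(3600*1000) m^3/s; v = Q/A; hf = F*f*(L/D)*(v^2/(2g)).
Q = 22*4.034/(3600*1000) = 2.46522e-05 m^3/s
A = pi*(18.19e-3/2)^2 = 2.59869e-04 m^2, so v = Q/A = 0.0948639 m/s
hf = 0.3568*0.02*(192/0.01819)*(0.0948639^2/(2*9.81)) = 0.03455 m
Therefore the lateral friction head loss = 0.03455 m.


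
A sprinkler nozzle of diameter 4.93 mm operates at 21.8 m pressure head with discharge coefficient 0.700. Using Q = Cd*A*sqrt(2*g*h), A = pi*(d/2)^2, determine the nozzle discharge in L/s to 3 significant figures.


A = pi*(4.93e-3/2)^2 = 1.9089e-05 m^2
Q = 0.700 * 1.9089e-05 * sqrt(2*9.81*21.8) * 1000 = 0.276 L/s
Therefore the nozzle discharge = 0.276 L/s.
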